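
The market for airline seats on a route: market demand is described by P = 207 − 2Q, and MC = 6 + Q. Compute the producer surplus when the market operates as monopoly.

A monopolist chooses Q where MR = MC. MR = 207 − 4Q; setting this equal to 6 + Q gives Q = 40.2 and P = 126.6.
PS = P·Q − VC(Q) = 126.6·40.2 − (6·40.2 + ½·1·40.2²) = 4040.1.

PS = 4040.1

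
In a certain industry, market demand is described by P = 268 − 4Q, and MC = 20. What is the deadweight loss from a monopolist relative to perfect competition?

Perfect competition: P = MC = 20, so 268 − 4Q = 20 and Q = 62.
A monopolist chooses Q where MR = MC. MR = 268 − 8Q; setting this equal to 20 gives Q = 31 and P = 144.
DWL is the triangle between Q = 31 and Q = 62: ½·(62 − 31)·(144 − 20) = 1922.

DWL = 1922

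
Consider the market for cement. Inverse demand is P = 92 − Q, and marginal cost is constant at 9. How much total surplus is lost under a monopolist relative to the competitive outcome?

DWL = 861.125

Perfect competition: P = MC = 9, so 92 − Q = 9 and Q = 83.
The monopolist equates marginal revenue to marginal cost: 92 − 2Q = 9, so Q = 41.5. From demand, P = 50.5.
DWL is the triangle between Q = 41.5 and Q = 83: ½·(83 − 41.5)·(50.5 − 9) = 861.125.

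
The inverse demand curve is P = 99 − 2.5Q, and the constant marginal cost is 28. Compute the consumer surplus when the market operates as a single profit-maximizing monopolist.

The monopolist equates marginal revenue to marginal cost: 99 − 5Q = 28, so Q = 14.2. From demand, P = 63.5.
CS = ½·(99 − 63.5)·14.2 = 252.05.

CS = 252.05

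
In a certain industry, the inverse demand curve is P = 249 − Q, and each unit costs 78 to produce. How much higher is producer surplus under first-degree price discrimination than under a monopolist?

A monopolist chooses Q where MR = MC. MR = 249 − 2Q; setting this equal to 78 gives Q = 85.5 and P = 163.5.
PS = (163.5 − 78)·85.5 = 7310.25.
With perfect price discrimination, output is the efficient level Q = 171 (where demand meets MC), but every buyer pays their willingness to pay: CS = 0 and PS = total surplus.
PS = ½·(249 − 78)·171 = 14620.5.
Change in producer surplus: 14620.5 − 7310.25 = 7310.25.

Producer surplus rises by 7310.25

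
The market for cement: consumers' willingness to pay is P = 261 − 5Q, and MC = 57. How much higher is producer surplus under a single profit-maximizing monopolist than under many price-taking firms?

Producer surplus rises by 2080.8

Competitive firms price at marginal cost: P = 57, giving Q = 40.8.
PS = (57 − 57)·40.8 = 0.
Monopoly sets MR = MC: 261 − 10Q = 57 ⇒ Q = 20.4, P = 261 − 5·20.4 = 159.
PS = (159 − 57)·20.4 = 2080.8.
Change in producer surplus: 2080.8 − 0 = 2080.8.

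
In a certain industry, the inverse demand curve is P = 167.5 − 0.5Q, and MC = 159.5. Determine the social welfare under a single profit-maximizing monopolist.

TS = 48

A monopolist chooses Q where MR = MC. MR = 167.5 − Q; setting this equal to 159.5 gives Q = 8 and P = 163.5.
CS = ½·(167.5 − 163.5)·8 = 16; PS = (163.5 − 159.5)·8 = 32; TS = 48.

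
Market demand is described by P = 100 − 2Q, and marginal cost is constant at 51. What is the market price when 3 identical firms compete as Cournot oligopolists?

Cournot with 3 identical firms: the symmetric best-response condition is 100 − 8q = 51. Each firm produces q = 6.125, total output Q = 18.375, price P = 63.25.

P = 63.25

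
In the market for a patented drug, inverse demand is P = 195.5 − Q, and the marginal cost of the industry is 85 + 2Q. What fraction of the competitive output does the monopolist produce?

Q_m/Q_c = 0.75

The monopolist equates marginal revenue to marginal cost: 195.5 − 2Q = 85 + 2Q, so Q = 27.625. From demand, P = 167.875.
Competitive equilibrium sets price equal to marginal cost: 195.5 − Q = 85 + 2Q, so Q = 221/6 and P = 476/3.
Ratio Q_m/Q_c = 27.625/(221/6) = 0.75.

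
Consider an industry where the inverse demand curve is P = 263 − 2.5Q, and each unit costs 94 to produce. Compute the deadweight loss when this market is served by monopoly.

DWL = 1428.05

Competitive firms price at marginal cost: P = 94, giving Q = 67.6.
Monopoly sets MR = MC: 263 − 5Q = 94 ⇒ Q = 33.8, P = 263 − 2.5·33.8 = 178.5.
DWL is the triangle between Q = 33.8 and Q = 67.6: ½·(67.6 − 33.8)·(178.5 − 94) = 1428.05.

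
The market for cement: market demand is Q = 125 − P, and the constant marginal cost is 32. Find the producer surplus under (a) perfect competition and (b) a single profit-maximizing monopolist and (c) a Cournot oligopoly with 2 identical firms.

Competition: PS = 0; Monopoly: PS = 2162.25; Cournot: PS = 1922

Inverting demand: P = 125 − Q.
Perfect competition: P = MC = 32, so 125 − Q = 32 and Q = 93.
PS = (32 − 32)·93 = 0.
The monopolist equates marginal revenue to marginal cost: 125 − 2Q = 32, so Q = 46.5. From demand, P = 78.5.
PS = (78.5 − 32)·46.5 = 2162.25.
With 2 symmetric Cournot firms, each firm's FOC gives 125 − 3q = 32, so q = 31, Q = 2·31 = 62, and P = 63.
PS = (63 − 32)·62 = 1922.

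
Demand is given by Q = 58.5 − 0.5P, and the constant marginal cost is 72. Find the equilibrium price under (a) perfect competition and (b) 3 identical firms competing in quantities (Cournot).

Inverting demand: P = 117 − 2Q.
Competitive firms price at marginal cost: P = 72, giving Q = 22.5.
In a 3-firm Cournot equilibrium, symmetry and the first-order condition give q = (117 − 72)/(8) = 5.625. So Q = 16.875 and P = 83.25.

Competition: P = 72; Cournot: P = 83.25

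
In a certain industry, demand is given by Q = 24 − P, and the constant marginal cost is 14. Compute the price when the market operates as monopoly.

P = 19

Inverting demand: P = 24 − Q.
Monopoly sets MR = MC: 24 − 2Q = 14 ⇒ Q = 5, P = 24 − 5 = 19.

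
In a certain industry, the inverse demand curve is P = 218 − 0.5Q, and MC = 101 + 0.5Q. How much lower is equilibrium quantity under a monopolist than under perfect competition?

Under competition P = MC: 218 − 0.5Q = 101 + 0.5Q ⇒ Q = 117, P = 159.5.
Monopoly sets MR = MC: 218 − Q = 101 + 0.5Q ⇒ Q = 78, P = 218 − 0.5·78 = 179.
Change in equilibrium quantity: 78 − 117 = −39.

Q falls by 39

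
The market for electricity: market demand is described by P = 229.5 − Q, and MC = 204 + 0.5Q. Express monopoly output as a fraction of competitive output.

The monopolist equates marginal revenue to marginal cost: 229.5 − 2Q = 204 + 0.5Q, so Q = 10.2. From demand, P = 219.3.
Under competition P = MC: 229.5 − Q = 204 + 0.5Q ⇒ Q = 17, P = 212.5.
Ratio Q_m/Q_c = 10.2/17 = 0.6.

Q_m/Q_c = 0.6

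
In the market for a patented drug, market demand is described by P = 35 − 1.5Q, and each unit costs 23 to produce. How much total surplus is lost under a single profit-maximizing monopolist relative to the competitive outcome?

Under competition P = MC = 23, so Q = (35 − 23)/1.5 = 8.
Monopoly sets MR = MC: 35 − 3Q = 23 ⇒ Q = 4, P = 35 − 1.5·4 = 29.
DWL is the triangle between Q = 4 and Q = 8: ½·(8 − 4)·(29 − 23) = 12.

DWL = 12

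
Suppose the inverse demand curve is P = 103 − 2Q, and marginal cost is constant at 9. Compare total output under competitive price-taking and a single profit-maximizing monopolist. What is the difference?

Total output falls by 23.5

Under competition P = MC = 9, so Q = (103 − 9)/2 = 47.
A monopolist chooses Q where MR = MC. MR = 103 − 4Q; setting this equal to 9 gives Q = 23.5 and P = 56.
Change in total output: 23.5 − 47 = −23.5.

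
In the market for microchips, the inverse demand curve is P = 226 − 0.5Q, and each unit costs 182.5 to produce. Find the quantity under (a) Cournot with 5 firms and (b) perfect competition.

Cournot: Q = 72.5; Competition: Q = 87

With 5 symmetric Cournot firms, each firm's FOC gives 226 − 3q = 182.5, so q = 14.5, Q = 5·14.5 = 72.5, and P = 189.75.
Under competition P = MC = 182.5, so Q = (226 − 182.5)/0.5 = 87.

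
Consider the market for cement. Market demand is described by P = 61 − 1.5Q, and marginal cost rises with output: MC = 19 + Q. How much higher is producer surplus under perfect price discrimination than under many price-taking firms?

Producer surplus rises by 211.68

Under competition P = MC: 61 − 1.5Q = 19 + Q ⇒ Q = 16.8, P = 35.8.
PS = P·Q − VC(Q) = 35.8·16.8 − (19·16.8 + ½·1·16.8²) = 141.12.
Under first-degree price discrimination the firm charges each unit its demand price and produces up to where P = MC, i.e. Q = 16.8. Consumer surplus is zero; producer surplus equals total surplus.
PS = ½·(61 − 19)·16.8 = 352.8.
Change in producer surplus: 352.8 − 141.12 = 211.68.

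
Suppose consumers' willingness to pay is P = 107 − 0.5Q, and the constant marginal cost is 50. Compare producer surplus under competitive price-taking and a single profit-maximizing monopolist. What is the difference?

Perfect competition: P = MC = 50, so 107 − 0.5Q = 50 and Q = 114.
PS = (50 − 50)·114 = 0.
Monopoly sets MR = MC: 107 − Q = 50 ⇒ Q = 57, P = 107 − 0.5·57 = 78.5.
PS = (78.5 − 50)·57 = 1624.5.
Change in producer surplus: 1624.5 − 0 = 1624.5.

Producer surplus rises by 1624.5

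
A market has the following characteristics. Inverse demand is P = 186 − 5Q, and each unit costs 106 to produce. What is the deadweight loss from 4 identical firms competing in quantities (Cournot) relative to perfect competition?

DWL = 25.6

Perfect competition: P = MC = 106, so 186 − 5Q = 106 and Q = 16.
Cournot with 4 identical firms: the symmetric best-response condition is 186 − 25q = 106. Each firm produces q = 3.2, total output Q = 12.8, price P = 122.
DWL is the triangle between Q = 12.8 and Q = 16: ½·(16 − 12.8)·(122 − 106) = 25.6.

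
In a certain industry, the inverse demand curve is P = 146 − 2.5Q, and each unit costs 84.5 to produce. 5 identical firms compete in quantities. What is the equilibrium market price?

P = 94.75

With 5 symmetric Cournot firms, each firm's FOC gives 146 − 15q = 84.5, so q = 4.1, Q = 5·4.1 = 20.5, and P = 94.75.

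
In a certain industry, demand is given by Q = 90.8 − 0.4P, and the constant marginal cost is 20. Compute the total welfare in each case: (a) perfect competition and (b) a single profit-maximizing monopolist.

Inverting demand: P = 227 − 2.5Q.
Competitive firms price at marginal cost: P = 20, giving Q = 82.8.
CS = ½·(227 − 20)·82.8 = 8569.8; PS = (20 − 20)·82.8 = 0; TS = 8569.8.
Monopoly sets MR = MC: 227 − 5Q = 20 ⇒ Q = 41.4, P = 227 − 2.5·41.4 = 123.5.
CS = ½·(227 − 123.5)·41.4 = 2142.45; PS = (123.5 − 20)·41.4 = 4284.9; TS = 6427.35.

Competition: TS = 8569.8; Monopoly: TS = 6427.35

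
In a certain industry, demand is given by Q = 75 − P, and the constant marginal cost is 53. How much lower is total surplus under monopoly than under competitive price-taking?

TS falls by 60.5

Inverting demand: P = 75 − Q.
Competitive firms price at marginal cost: P = 53, giving Q = 22.
CS = ½·(75 − 53)·22 = 242; PS = (53 − 53)·22 = 0; TS = 242.
A monopolist chooses Q where MR = MC. MR = 75 − 2Q; setting this equal to 53 gives Q = 11 and P = 64.
CS = ½·(75 − 64)·11 = 60.5; PS = (64 − 53)·11 = 121; TS = 181.5.
Change in total surplus: 181.5 − 242 = −60.5.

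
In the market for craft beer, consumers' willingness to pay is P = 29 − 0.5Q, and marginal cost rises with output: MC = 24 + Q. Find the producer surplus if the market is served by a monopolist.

PS = 6.25

A monopolist chooses Q where MR = MC. MR = 29 − Q; setting this equal to 24 + Q gives Q = 2.5 and P = 27.75.
PS = P·Q − VC(Q) = 27.75·2.5 − (24·2.5 + ½·1·2.5²) = 6.25.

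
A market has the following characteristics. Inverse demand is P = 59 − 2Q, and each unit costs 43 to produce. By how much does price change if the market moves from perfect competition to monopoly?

Perfect competition: P = MC = 43, so 59 − 2Q = 43 and Q = 8.
The monopolist equates marginal revenue to marginal cost: 59 − 4Q = 43, so Q = 4. From demand, P = 51.
Change in price: 51 − 43 = 8.

Price rises by 8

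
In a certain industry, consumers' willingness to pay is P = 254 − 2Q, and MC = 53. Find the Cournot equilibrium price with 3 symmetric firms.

P = 103.25

Cournot with 3 identical firms: the symmetric best-response condition is 254 − 8q = 53. Each firm produces q = 25.125, total output Q = 75.375, price P = 103.25.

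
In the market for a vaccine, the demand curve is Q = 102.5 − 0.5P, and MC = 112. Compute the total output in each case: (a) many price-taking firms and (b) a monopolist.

Competition: Q = 46.5; Monopoly: Q = 23.25

Inverting demand: P = 205 − 2Q.
Perfect competition: P = MC = 112, so 205 − 2Q = 112 and Q = 46.5.
A monopolist chooses Q where MR = MC. MR = 205 − 4Q; setting this equal to 112 gives Q = 23.25 and P = 158.5.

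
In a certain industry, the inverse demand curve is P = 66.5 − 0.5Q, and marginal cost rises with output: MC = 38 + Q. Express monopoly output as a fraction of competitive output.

Q_m/Q_c = 0.75

A monopolist chooses Q where MR = MC. MR = 66.5 − Q; setting this equal to 38 + Q gives Q = 14.25 and P = 59.375.
Competitive equilibrium sets price equal to marginal cost: 66.5 − 0.5Q = 38 + Q, so Q = 19 and P = 57.
Ratio Q_m/Q_c = 14.25/19 = 0.75.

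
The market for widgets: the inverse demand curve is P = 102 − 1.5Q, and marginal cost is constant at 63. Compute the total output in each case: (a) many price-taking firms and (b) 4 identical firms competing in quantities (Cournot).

Competition: Q = 26; Cournot: Q = 20.8

Perfect competition: P = MC = 63, so 102 − 1.5Q = 63 and Q = 26.
Cournot with 4 identical firms: the symmetric best-response condition is 102 − 7.5q = 63. Each firm produces q = 5.2, total output Q = 20.8, price P = 70.8.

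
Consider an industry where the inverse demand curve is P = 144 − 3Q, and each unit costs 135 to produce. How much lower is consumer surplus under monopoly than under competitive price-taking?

Perfect competition: P = MC = 135, so 144 − 3Q = 135 and Q = 3.
CS = ½·(144 − 135)·3 = 13.5.
The monopolist equates marginal revenue to marginal cost: 144 − 6Q = 135, so Q = 1.5. From demand, P = 139.5.
CS = ½·(144 − 139.5)·1.5 = 3.375.
Change in consumer surplus: 3.375 − 13.5 = −10.125.

Consumer surplus falls by 10.125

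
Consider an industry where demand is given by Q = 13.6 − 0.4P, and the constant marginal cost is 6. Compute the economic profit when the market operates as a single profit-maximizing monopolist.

Profit = 78.4

Inverting demand: P = 34 − 2.5Q.
The monopolist equates marginal revenue to marginal cost: 34 − 5Q = 6, so Q = 5.6. From demand, P = 20.
Profit = (20 − 6)·5.6 = 78.4.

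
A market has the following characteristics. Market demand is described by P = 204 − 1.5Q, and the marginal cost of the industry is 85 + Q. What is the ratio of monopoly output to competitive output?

Q_m/Q_c = 0.625

Monopoly sets MR = MC: 204 − 3Q = 85 + Q ⇒ Q = 29.75, P = 204 − 1.5·29.75 = 159.375.
Competitive equilibrium sets price equal to marginal cost: 204 − 1.5Q = 85 + Q, so Q = 47.6 and P = 132.6.
Ratio Q_m/Q_c = 29.75/47.6 = 0.625.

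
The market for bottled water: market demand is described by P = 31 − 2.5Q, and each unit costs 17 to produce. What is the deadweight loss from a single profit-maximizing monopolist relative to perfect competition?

Competitive firms price at marginal cost: P = 17, giving Q = 5.6.
A monopolist chooses Q where MR = MC. MR = 31 − 5Q; setting this equal to 17 gives Q = 2.8 and P = 24.
DWL is the triangle between Q = 2.8 and Q = 5.6: ½·(5.6 − 2.8)·(24 − 17) = 9.8.

DWL = 9.8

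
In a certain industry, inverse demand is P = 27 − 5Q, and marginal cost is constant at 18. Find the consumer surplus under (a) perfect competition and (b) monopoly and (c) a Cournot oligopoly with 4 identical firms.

Under competition P = MC = 18, so Q = (27 − 18)/5 = 1.8.
CS = ½·(27 − 18)·1.8 = 8.1.
A monopolist chooses Q where MR = MC. MR = 27 − 10Q; setting this equal to 18 gives Q = 0.9 and P = 22.5.
CS = ½·(27 − 22.5)·0.9 = 2.025.
Cournot with 4 identical firms: the symmetric best-response condition is 27 − 25q = 18. Each firm produces q = 0.36, total output Q = 1.44, price P = 19.8.
CS = ½·(27 − 19.8)·1.44 = 5.184.

Competition: CS = 8.1; Monopoly: CS = 2.025; Cournot: CS = 5.184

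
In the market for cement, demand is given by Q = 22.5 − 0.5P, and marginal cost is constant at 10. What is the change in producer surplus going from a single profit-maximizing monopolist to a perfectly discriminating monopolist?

Inverting demand: P = 45 − 2Q.
Monopoly sets MR = MC: 45 − 4Q = 10 ⇒ Q = 8.75, P = 45 − 2·8.75 = 27.5.
PS = (27.5 − 10)·8.75 = 153.125.
A perfectly discriminating monopolist sells every unit with P(Q) ≥ MC(Q), so output equals the competitive quantity Q = 17.5. Each buyer pays their reservation price, so CS = 0 and the firm captures all surplus.
PS = ½·(45 − 10)·17.5 = 306.25.
Change in producer surplus: 306.25 − 153.125 = 153.125.

PS rises by 153.125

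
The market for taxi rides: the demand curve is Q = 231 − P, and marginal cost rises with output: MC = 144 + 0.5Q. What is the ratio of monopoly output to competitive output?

Q_m/Q_c = 0.6

Inverting demand: P = 231 − Q.
A monopolist chooses Q where MR = MC. MR = 231 − 2Q; setting this equal to 144 + 0.5Q gives Q = 34.8 and P = 196.2.
Under competition P = MC: 231 − Q = 144 + 0.5Q ⇒ Q = 58, P = 173.
Ratio Q_m/Q_c = 34.8/58 = 0.6.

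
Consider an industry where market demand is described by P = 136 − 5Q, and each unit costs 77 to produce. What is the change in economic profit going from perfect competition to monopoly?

Competitive firms price at marginal cost: P = 77, giving Q = 11.8.
Profit = (77 − 77)·11.8 = 0.
Monopoly sets MR = MC: 136 − 10Q = 77 ⇒ Q = 5.9, P = 136 − 5·5.9 = 106.5.
Profit = (106.5 − 77)·5.9 = 174.05.
Change in economic profit: 174.05 − 0 = 174.05.

π rises by 174.05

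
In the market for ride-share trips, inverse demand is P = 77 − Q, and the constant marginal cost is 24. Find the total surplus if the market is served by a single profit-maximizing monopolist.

The monopolist equates marginal revenue to marginal cost: 77 − 2Q = 24, so Q = 26.5. From demand, P = 50.5.
CS = ½·(77 − 50.5)·26.5 = 351.125; PS = (50.5 − 24)·26.5 = 702.25; TS = 1053.375.

TS = 1053.375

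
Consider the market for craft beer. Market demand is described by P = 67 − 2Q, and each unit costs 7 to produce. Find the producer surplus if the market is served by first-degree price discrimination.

Under first-degree price discrimination the firm charges each unit its demand price and produces up to where P = MC, i.e. Q = 30. Consumer surplus is zero; producer surplus equals total surplus.
PS = ½·(67 − 7)·30 = 900.

PS = 900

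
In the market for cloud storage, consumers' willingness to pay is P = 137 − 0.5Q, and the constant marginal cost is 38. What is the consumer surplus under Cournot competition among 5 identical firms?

Cournot with 5 identical firms: the symmetric best-response condition is 137 − 3q = 38. Each firm produces q = 33, total output Q = 165, price P = 54.5.
CS = ½·(137 − 54.5)·165 = 6806.25.

CS = 6806.25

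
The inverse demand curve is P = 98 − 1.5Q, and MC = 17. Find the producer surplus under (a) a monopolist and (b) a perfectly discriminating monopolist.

Monopoly: PS = 1093.5; Perfect PD: PS = 2187

Monopoly sets MR = MC: 98 − 3Q = 17 ⇒ Q = 27, P = 98 − 1.5·27 = 57.5.
PS = (57.5 − 17)·27 = 1093.5.
With perfect price discrimination, output is the efficient level Q = 54 (where demand meets MC), but every buyer pays their willingness to pay: CS = 0 and PS = total surplus.
PS = ½·(98 − 17)·54 = 2187.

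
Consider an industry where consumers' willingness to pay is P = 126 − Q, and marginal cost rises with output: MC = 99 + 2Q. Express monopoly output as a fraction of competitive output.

Q_m/Q_c = 0.75

The monopolist equates marginal revenue to marginal cost: 126 − 2Q = 99 + 2Q, so Q = 6.75. From demand, P = 119.25.
Competitive equilibrium sets price equal to marginal cost: 126 − Q = 99 + 2Q, so Q = 9 and P = 117.
Ratio Q_m/Q_c = 6.75/9 = 0.75.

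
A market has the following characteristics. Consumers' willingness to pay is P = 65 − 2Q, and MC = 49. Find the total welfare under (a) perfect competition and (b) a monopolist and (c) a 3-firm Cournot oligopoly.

Competition: TS = 64; Monopoly: TS = 48; Cournot: TS = 60

Under competition P = MC = 49, so Q = (65 − 49)/2 = 8.
CS = ½·(65 − 49)·8 = 64; PS = (49 − 49)·8 = 0; TS = 64.
A monopolist chooses Q where MR = MC. MR = 65 − 4Q; setting this equal to 49 gives Q = 4 and P = 57.
CS = ½·(65 − 57)·4 = 16; PS = (57 − 49)·4 = 32; TS = 48.
With 3 symmetric Cournot firms, each firm's FOC gives 65 − 8q = 49, so q = 2, Q = 3·2 = 6, and P = 53.
CS = ½·(65 − 53)·6 = 36; PS = (53 − 49)·6 = 24; TS = 60.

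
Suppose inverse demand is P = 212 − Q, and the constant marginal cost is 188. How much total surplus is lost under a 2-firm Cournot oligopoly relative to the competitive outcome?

DWL = 32

Under competition P = MC = 188, so Q = (212 − 188)/1 = 24.
In a 2-firm Cournot equilibrium, symmetry and the first-order condition give q = (212 − 188)/(3) = 8. So Q = 16 and P = 196.
DWL is the triangle between Q = 16 and Q = 24: ½·(24 − 16)·(196 − 188) = 32.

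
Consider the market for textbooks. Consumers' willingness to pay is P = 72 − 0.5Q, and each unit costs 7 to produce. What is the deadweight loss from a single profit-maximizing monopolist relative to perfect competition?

Competitive firms price at marginal cost: P = 7, giving Q = 130.
The monopolist equates marginal revenue to marginal cost: 72 − Q = 7, so Q = 65. From demand, P = 39.5.
DWL is the triangle between Q = 65 and Q = 130: ½·(130 − 65)·(39.5 − 7) = 1056.25.

DWL = 1056.25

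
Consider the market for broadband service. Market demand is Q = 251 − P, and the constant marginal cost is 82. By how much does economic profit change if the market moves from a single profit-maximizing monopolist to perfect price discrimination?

π rises by 7140.25

Inverting demand: P = 251 − Q.
A monopolist chooses Q where MR = MC. MR = 251 − 2Q; setting this equal to 82 gives Q = 84.5 and P = 166.5.
Profit = (166.5 − 82)·84.5 = 7140.25.
With perfect price discrimination, output is the efficient level Q = 169 (where demand meets MC), but every buyer pays their willingness to pay: CS = 0 and PS = total surplus.
PS equals the full surplus area, 14280.5. Profit = 14280.5 = 14280.5.
Change in economic profit: 14280.5 − 7140.25 = 7140.25.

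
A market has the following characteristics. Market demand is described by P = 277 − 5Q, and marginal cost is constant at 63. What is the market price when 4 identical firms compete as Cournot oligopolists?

P = 105.8

In a 4-firm Cournot equilibrium, symmetry and the first-order condition give q = (277 − 63)/(25) = 8.56. So Q = 34.24 and P = 105.8.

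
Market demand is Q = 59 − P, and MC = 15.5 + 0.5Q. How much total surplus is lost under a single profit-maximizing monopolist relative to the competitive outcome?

Inverting demand: P = 59 − Q.
Under competition P = MC: 59 − Q = 15.5 + 0.5Q ⇒ Q = 29, P = 30.
A monopolist chooses Q where MR = MC. MR = 59 − 2Q; setting this equal to 15.5 + 0.5Q gives Q = 17.4 and P = 41.6.
CS = ½·(59 − 30)·29 = 420.5; PS = (30·29 − 15.5·29 − ½·0.5·29²) = 210.25; TS = 630.75.
CS = ½·(59 − 41.6)·17.4 = 151.38; PS = (41.6·17.4 − 15.5·17.4 − ½·0.5·17.4²) = 378.45; TS = 529.83.
DWL = 630.75 − 529.83 = 100.92.

DWL = 100.92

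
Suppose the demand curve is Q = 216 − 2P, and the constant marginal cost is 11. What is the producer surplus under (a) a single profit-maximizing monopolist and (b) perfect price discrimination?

Inverting demand: P = 108 − 0.5Q.
The monopolist equates marginal revenue to marginal cost: 108 − Q = 11, so Q = 97. From demand, P = 59.5.
PS = (59.5 − 11)·97 = 4704.5.
Under first-degree price discrimination the firm charges each unit its demand price and produces up to where P = MC, i.e. Q = 194. Consumer surplus is zero; producer surplus equals total surplus.
PS = ½·(108 − 11)·194 = 9409.

Monopoly: PS = 4704.5; Perfect PD: PS = 9409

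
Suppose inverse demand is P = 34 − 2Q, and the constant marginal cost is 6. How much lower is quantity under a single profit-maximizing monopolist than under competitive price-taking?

Q falls by 7

Competitive firms price at marginal cost: P = 6, giving Q = 14.
A monopolist chooses Q where MR = MC. MR = 34 − 4Q; setting this equal to 6 gives Q = 7 and P = 20.
Change in quantity: 7 − 14 = −7.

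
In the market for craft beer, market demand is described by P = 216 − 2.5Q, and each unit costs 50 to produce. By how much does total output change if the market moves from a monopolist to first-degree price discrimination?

Q rises by 33.2

A monopolist chooses Q where MR = MC. MR = 216 − 5Q; setting this equal to 50 gives Q = 33.2 and P = 133.
A perfectly discriminating monopolist sells every unit with P(Q) ≥ MC(Q), so output equals the competitive quantity Q = 66.4. Each buyer pays their reservation price, so CS = 0 and the firm captures all surplus.
Change in total output: 66.4 − 33.2 = 33.2.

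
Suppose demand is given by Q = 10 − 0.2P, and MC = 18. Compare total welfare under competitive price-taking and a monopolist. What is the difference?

TS falls by 25.6

Inverting demand: P = 50 − 5Q.
Competitive firms price at marginal cost: P = 18, giving Q = 6.4.
CS = ½·(50 − 18)·6.4 = 102.4; PS = (18 − 18)·6.4 = 0; TS = 102.4.
The monopolist equates marginal revenue to marginal cost: 50 − 10Q = 18, so Q = 3.2. From demand, P = 34.
CS = ½·(50 − 34)·3.2 = 25.6; PS = (34 − 18)·3.2 = 51.2; TS = 76.8.
Change in total welfare: 76.8 − 102.4 = −25.6.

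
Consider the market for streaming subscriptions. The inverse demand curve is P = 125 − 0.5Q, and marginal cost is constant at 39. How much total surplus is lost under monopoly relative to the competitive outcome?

Under competition P = MC = 39, so Q = (125 − 39)/0.5 = 172.
Monopoly sets MR = MC: 125 − Q = 39 ⇒ Q = 86, P = 125 − 0.5·86 = 82.
DWL is the triangle between Q = 86 and Q = 172: ½·(172 − 86)·(82 − 39) = 1849.

DWL = 1849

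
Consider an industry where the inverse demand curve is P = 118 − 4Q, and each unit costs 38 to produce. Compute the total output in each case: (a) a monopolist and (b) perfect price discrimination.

A monopolist chooses Q where MR = MC. MR = 118 − 8Q; setting this equal to 38 gives Q = 10 and P = 78.
With perfect price discrimination, output is the efficient level Q = 20 (where demand meets MC), but every buyer pays their willingness to pay: CS = 0 and PS = total surplus.

Monopoly: Q = 10; Perfect PD: Q = 20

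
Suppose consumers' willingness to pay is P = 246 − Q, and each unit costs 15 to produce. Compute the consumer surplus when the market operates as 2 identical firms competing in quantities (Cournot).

With 2 symmetric Cournot firms, each firm's FOC gives 246 − 3q = 15, so q = 77, Q = 2·77 = 154, and P = 92.
CS = ½·(246 − 92)·154 = 11858.

CS = 11858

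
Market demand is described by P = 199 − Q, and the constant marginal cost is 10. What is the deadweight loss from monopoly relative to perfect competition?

DWL = 4465.125

Competitive firms price at marginal cost: P = 10, giving Q = 189.
The monopolist equates marginal revenue to marginal cost: 199 − 2Q = 10, so Q = 94.5. From demand, P = 104.5.
DWL is the triangle between Q = 94.5 and Q = 189: ½·(189 − 94.5)·(104.5 − 10) = 4465.125.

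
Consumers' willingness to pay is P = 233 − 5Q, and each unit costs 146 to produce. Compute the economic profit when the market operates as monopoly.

The monopolist equates marginal revenue to marginal cost: 233 − 10Q = 146, so Q = 8.7. From demand, P = 189.5.
Profit = (189.5 − 146)·8.7 = 378.45.

Profit = 378.45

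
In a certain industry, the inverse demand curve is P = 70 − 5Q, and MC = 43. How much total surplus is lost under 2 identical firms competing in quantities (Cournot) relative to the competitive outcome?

Perfect competition: P = MC = 43, so 70 − 5Q = 43 and Q = 5.4.
In a 2-firm Cournot equilibrium, symmetry and the first-order condition give q = (70 − 43)/(15) = 1.8. So Q = 3.6 and P = 52.
DWL is the triangle between Q = 3.6 and Q = 5.4: ½·(5.4 − 3.6)·(52 − 43) = 8.1.

DWL = 8.1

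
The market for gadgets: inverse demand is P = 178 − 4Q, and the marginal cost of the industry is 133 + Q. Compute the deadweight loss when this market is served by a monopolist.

Competitive equilibrium sets price equal to marginal cost: 178 − 4Q = 133 + Q, so Q = 9 and P = 142.
A monopolist chooses Q where MR = MC. MR = 178 − 8Q; setting this equal to 133 + Q gives Q = 5 and P = 158.
CS = ½·(178 − 142)·9 = 162; PS = (142·9 − 133·9 − ½·1·9²) = 40.5; TS = 202.5.
CS = ½·(178 − 158)·5 = 50; PS = (158·5 − 133·5 − ½·1·5²) = 112.5; TS = 162.5.
DWL = 202.5 − 162.5 = 40.

DWL = 40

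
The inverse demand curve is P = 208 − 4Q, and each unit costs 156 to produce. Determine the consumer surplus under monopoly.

A monopolist chooses Q where MR = MC. MR = 208 − 8Q; setting this equal to 156 gives Q = 6.5 and P = 182.
CS = ½·(208 − 182)·6.5 = 84.5.

CS = 84.5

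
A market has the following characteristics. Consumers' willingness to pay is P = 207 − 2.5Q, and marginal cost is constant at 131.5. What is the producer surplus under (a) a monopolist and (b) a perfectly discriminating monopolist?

The monopolist equates marginal revenue to marginal cost: 207 − 5Q = 131.5, so Q = 15.1. From demand, P = 169.25.
PS = (169.25 − 131.5)·15.1 = 570.025.
A perfectly discriminating monopolist sells every unit with P(Q) ≥ MC(Q), so output equals the competitive quantity Q = 30.2. Each buyer pays their reservation price, so CS = 0 and the firm captures all surplus.
PS = ½·(207 − 131.5)·30.2 = 1140.05.

Monopoly: PS = 570.025; Perfect PD: PS = 1140.05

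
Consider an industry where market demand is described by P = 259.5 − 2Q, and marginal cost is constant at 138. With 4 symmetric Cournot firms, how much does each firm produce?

In a 4-firm Cournot equilibrium, symmetry and the first-order condition give q = (259.5 − 138)/(10) = 12.15. So Q = 48.6 and P = 162.3.

q_i = 12.15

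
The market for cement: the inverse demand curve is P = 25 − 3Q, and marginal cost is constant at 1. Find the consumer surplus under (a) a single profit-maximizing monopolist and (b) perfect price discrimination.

A monopolist chooses Q where MR = MC. MR = 25 − 6Q; setting this equal to 1 gives Q = 4 and P = 13.
CS = ½·(25 − 13)·4 = 24.
A perfectly discriminating monopolist sells every unit with P(Q) ≥ MC(Q), so output equals the competitive quantity Q = 8. Each buyer pays their reservation price, so CS = 0 and the firm captures all surplus.
CS = 0.

Monopoly: CS = 24; Perfect PD: CS = 0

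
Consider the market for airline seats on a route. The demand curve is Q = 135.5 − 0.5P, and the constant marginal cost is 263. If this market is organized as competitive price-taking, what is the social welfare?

TS = 16

Inverting demand: P = 271 − 2Q.
Perfect competition: P = MC = 263, so 271 − 2Q = 263 and Q = 4.
CS = ½·(271 − 263)·4 = 16; PS = (263 − 263)·4 = 0; TS = 16.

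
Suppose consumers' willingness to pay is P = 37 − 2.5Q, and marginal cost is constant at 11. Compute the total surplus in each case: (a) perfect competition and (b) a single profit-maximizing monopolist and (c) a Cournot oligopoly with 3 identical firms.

Under competition P = MC = 11, so Q = (37 − 11)/2.5 = 10.4.
CS = ½·(37 − 11)·10.4 = 135.2; PS = (11 − 11)·10.4 = 0; TS = 135.2.
Monopoly sets MR = MC: 37 − 5Q = 11 ⇒ Q = 5.2, P = 37 − 2.5·5.2 = 24.
CS = ½·(37 − 24)·5.2 = 33.8; PS = (24 − 11)·5.2 = 67.6; TS = 101.4.
In a 3-firm Cournot equilibrium, symmetry and the first-order condition give q = (37 − 11)/(10) = 2.6. So Q = 7.8 and P = 17.5.
CS = ½·(37 − 17.5)·7.8 = 76.05; PS = (17.5 − 11)·7.8 = 50.7; TS = 126.75.

Competition: TS = 135.2; Monopoly: TS = 101.4; Cournot: TS = 126.75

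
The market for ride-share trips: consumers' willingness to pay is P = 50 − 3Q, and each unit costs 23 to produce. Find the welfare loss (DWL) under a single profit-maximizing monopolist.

Competitive firms price at marginal cost: P = 23, giving Q = 9.
A monopolist chooses Q where MR = MC. MR = 50 − 6Q; setting this equal to 23 gives Q = 4.5 and P = 36.5.
DWL is the triangle between Q = 4.5 and Q = 9: ½·(9 − 4.5)·(36.5 − 23) = 30.375.

DWL = 30.375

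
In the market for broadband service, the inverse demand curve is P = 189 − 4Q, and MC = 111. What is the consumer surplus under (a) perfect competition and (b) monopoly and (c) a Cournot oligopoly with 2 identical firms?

Competition: CS = 760.5; Monopoly: CS = 190.125; Cournot: CS = 338

Under competition P = MC = 111, so Q = (189 − 111)/4 = 19.5.
CS = ½·(189 − 111)·19.5 = 760.5.
Monopoly sets MR = MC: 189 − 8Q = 111 ⇒ Q = 9.75, P = 189 − 4·9.75 = 150.
CS = ½·(189 − 150)·9.75 = 190.125.
With 2 symmetric Cournot firms, each firm's FOC gives 189 − 12q = 111, so q = 6.5, Q = 2·6.5 = 13, and P = 137.
CS = ½·(189 − 137)·13 = 338.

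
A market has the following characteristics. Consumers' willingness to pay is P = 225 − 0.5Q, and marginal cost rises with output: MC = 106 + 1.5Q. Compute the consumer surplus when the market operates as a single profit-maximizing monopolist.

CS = 566.44

Monopoly sets MR = MC: 225 − Q = 106 + 1.5Q ⇒ Q = 47.6, P = 225 − 0.5·47.6 = 201.2.
CS = ½·(225 − 201.2)·47.6 = 566.44.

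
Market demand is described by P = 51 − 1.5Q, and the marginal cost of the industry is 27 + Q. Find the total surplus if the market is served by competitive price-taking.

Competitive equilibrium sets price equal to marginal cost: 51 − 1.5Q = 27 + Q, so Q = 9.6 and P = 36.6.
CS = ½·(51 − 36.6)·9.6 = 69.12; PS = (36.6·9.6 − 27·9.6 − ½·1·9.6²) = 46.08; TS = 115.2.

TS = 115.2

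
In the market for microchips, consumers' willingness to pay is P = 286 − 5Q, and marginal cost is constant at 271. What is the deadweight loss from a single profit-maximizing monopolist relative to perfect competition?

DWL = 5.625

Under competition P = MC = 271, so Q = (286 − 271)/5 = 3.
A monopolist chooses Q where MR = MC. MR = 286 − 10Q; setting this equal to 271 gives Q = 1.5 and P = 278.5.
DWL is the triangle between Q = 1.5 and Q = 3: ½·(3 − 1.5)·(278.5 − 271) = 5.625.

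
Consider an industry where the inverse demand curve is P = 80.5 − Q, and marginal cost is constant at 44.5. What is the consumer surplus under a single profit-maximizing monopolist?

CS = 162

A monopolist chooses Q where MR = MC. MR = 80.5 − 2Q; setting this equal to 44.5 gives Q = 18 and P = 62.5.
CS = ½·(80.5 − 62.5)·18 = 162.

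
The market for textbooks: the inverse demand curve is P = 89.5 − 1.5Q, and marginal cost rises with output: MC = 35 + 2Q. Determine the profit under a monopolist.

Profit = 297.025

A monopolist chooses Q where MR = MC. MR = 89.5 − 3Q; setting this equal to 35 + 2Q gives Q = 10.9 and P = 73.15.
Profit = 73.15·10.9 − (35·10.9 + ½·2·10.9²) = 297.025.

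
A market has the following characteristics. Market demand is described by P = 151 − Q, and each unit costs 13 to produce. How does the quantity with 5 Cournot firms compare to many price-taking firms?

In a 5-firm Cournot equilibrium, symmetry and the first-order condition give q = (151 − 13)/(6) = 23. So Q = 115 and P = 36.
Competitive firms price at marginal cost: P = 13, giving Q = 138.

Cournot: Q = 115; Competition: Q = 138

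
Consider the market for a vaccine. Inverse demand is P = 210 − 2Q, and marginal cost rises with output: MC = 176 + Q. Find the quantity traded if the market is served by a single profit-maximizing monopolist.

Monopoly sets MR = MC: 210 − 4Q = 176 + Q ⇒ Q = 6.8, P = 210 − 2·6.8 = 196.4.

Q = 6.8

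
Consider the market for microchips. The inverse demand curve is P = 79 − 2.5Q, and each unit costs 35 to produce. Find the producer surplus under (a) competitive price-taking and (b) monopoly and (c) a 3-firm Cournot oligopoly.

Perfect competition: P = MC = 35, so 79 − 2.5Q = 35 and Q = 17.6.
PS = (35 − 35)·17.6 = 0.
A monopolist chooses Q where MR = MC. MR = 79 − 5Q; setting this equal to 35 gives Q = 8.8 and P = 57.
PS = (57 − 35)·8.8 = 193.6.
With 3 symmetric Cournot firms, each firm's FOC gives 79 − 10q = 35, so q = 4.4, Q = 3·4.4 = 13.2, and P = 46.
PS = (46 − 35)·13.2 = 145.2.

Competition: PS = 0; Monopoly: PS = 193.6; Cournot: PS = 145.2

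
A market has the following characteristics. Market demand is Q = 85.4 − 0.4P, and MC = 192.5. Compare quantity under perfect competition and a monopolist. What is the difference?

Inverting demand: P = 213.5 − 2.5Q.
Perfect competition: P = MC = 192.5, so 213.5 − 2.5Q = 192.5 and Q = 8.4.
Monopoly sets MR = MC: 213.5 − 5Q = 192.5 ⇒ Q = 4.2, P = 213.5 − 2.5·4.2 = 203.
Change in quantity: 4.2 − 8.4 = −4.2.

Q falls by 4.2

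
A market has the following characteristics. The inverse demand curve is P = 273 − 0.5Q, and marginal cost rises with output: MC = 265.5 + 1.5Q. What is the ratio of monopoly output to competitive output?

A monopolist chooses Q where MR = MC. MR = 273 − Q; setting this equal to 265.5 + 1.5Q gives Q = 3 and P = 271.5.
Competitive equilibrium sets price equal to marginal cost: 273 − 0.5Q = 265.5 + 1.5Q, so Q = 3.75 and P = 271.125.
Ratio Q_m/Q_c = 3/3.75 = 0.8.

Q_m/Q_c = 0.8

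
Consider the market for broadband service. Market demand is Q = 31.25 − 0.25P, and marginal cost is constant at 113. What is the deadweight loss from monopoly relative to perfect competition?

DWL = 4.5

Inverting demand: P = 125 − 4Q.
Under competition P = MC = 113, so Q = (125 − 113)/4 = 3.
Monopoly sets MR = MC: 125 − 8Q = 113 ⇒ Q = 1.5, P = 125 − 4·1.5 = 119.
DWL is the triangle between Q = 1.5 and Q = 3: ½·(3 − 1.5)·(119 − 113) = 4.5.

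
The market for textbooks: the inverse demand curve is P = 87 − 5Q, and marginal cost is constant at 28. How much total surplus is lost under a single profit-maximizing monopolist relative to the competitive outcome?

Under competition P = MC = 28, so Q = (87 − 28)/5 = 11.8.
The monopolist equates marginal revenue to marginal cost: 87 − 10Q = 28, so Q = 5.9. From demand, P = 57.5.
DWL is the triangle between Q = 5.9 and Q = 11.8: ½·(11.8 − 5.9)·(57.5 − 28) = 87.025.

DWL = 87.025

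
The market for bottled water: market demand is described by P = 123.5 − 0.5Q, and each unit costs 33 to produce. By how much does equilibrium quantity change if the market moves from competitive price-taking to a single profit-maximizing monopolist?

Competitive firms price at marginal cost: P = 33, giving Q = 181.
Monopoly sets MR = MC: 123.5 − Q = 33 ⇒ Q = 90.5, P = 123.5 − 0.5·90.5 = 78.25.
Change in equilibrium quantity: 90.5 − 181 = −90.5.

Equilibrium quantity falls by 90.5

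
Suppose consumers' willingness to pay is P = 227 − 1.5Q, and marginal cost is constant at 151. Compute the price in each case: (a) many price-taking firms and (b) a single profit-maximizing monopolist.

Competition: P = 151; Monopoly: P = 189

Competitive firms price at marginal cost: P = 151, giving Q = 152/3.
Monopoly sets MR = MC: 227 − 3Q = 151 ⇒ Q = 76/3, P = 227 − 1.5·76/3 = 189.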